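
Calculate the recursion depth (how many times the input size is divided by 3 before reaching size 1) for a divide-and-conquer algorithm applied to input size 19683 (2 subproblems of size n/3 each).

For divide and conquer with division factor 3:

Problem sizes at each level:
Level 0: 19683
Level 1: 6561
Level 2: 2187
Level 3: 729
Level 4: 243
Level 5: 81
Level 6: 27
Level 7: 9
Level 8: 3
Level 9: 1

The root is level 0 and the size-1 base case is level 9 (the tree spans levels 0 through 9, i.e. 10 levels counting the root), so the depth is the number of divisions: log_3(19683) = 9

The recursion tree depth is log_3(19683) = 9. At each level, the problem size is divided by 3, so it takes 9 divisions to reduce to a base case of size 1. The algorithm makes 2 recursive calls at each level.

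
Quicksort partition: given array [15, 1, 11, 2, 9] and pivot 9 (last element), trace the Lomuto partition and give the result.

Lomuto partition with pivot = 9:

Initial array: [15, 1, 11, 2, 9]

arr[0]=15 > 9: no swap
arr[1]=1 <= 9: swap with position 0, array becomes [1, 15, 11, 2, 9]
arr[2]=11 > 9: no swap
arr[3]=2 <= 9: swap with position 1, array becomes [1, 2, 11, 15, 9]

Place pivot at position 2: [1, 2, 9, 15, 11]
Pivot position: 2

After partitioning with pivot 9, the array becomes [1, 2, 9, 15, 11]. The pivot is placed at index 2. All elements to the left of the pivot are <= 9, and all elements to the right are > 9.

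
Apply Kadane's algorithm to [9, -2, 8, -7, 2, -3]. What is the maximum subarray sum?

Using Kadane's algorithm on [9, -2, 8, -7, 2, -3]:

Scanning through the array:
Position 1 (value -2): max_ending_here = 7, max_so_far = 9
Position 2 (value 8): max_ending_here = 15, max_so_far = 15
Position 3 (value -7): max_ending_here = 8, max_so_far = 15
Position 4 (value 2): max_ending_here = 10, max_so_far = 15
Position 5 (value -3): max_ending_here = 7, max_so_far = 15

Maximum subarray: [9, -2, 8]
Maximum sum: 15

The maximum subarray is [9, -2, 8] with sum 15. This subarray runs from index 0 to index 2.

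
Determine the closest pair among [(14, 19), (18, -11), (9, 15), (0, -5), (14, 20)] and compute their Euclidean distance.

Computing all pairwise distances among 5 points:

d((14, 19), (18, -11)) = 30.2655
d((14, 19), (9, 15)) = 6.4031
d((14, 19), (0, -5)) = 27.7849
d((14, 19), (14, 20)) = 1.0 <-- minimum
d((18, -11), (9, 15)) = 27.5136
d((18, -11), (0, -5)) = 18.9737
d((18, -11), (14, 20)) = 31.257
d((9, 15), (0, -5)) = 21.9317
d((9, 15), (14, 20)) = 7.0711
d((0, -5), (14, 20)) = 28.6531

Closest pair: (14, 19) and (14, 20) with distance 1.0

The closest pair is (14, 19) and (14, 20) with Euclidean distance 1.0. For 5 points, brute-force pairwise comparison is shown above. For large n, the divide-and-conquer algorithm (sort by x, recurse on halves, check the dividing strip) achieves O(n log n).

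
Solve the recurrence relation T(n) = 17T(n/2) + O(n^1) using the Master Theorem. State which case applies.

Master Theorem for T(n) = 17T(n/2) + O(n^1):

a = 17, b = 2, c = 1
log_b(a) = log_2(17) = 4.0875

Case 1: c = 1 < log_2(17) = 4.0875
T(n) = O(n^(log_2 17))

For T(n) = 17T(n/2) + O(n^1): log_2(17) = 4.0875. This is Case 1 of the Master Theorem (c < log_b(a), work dominated by leaves), giving O(n^(log_2 17)).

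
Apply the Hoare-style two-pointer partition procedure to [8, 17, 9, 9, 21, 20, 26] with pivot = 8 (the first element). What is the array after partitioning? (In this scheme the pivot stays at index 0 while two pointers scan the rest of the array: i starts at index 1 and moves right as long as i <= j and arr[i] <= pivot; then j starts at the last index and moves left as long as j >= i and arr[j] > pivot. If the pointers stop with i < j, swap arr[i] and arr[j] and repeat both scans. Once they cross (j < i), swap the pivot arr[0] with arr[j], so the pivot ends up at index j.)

Hoare-style two-pointer partition with pivot = 8:

Initial array: [8, 17, 9, 9, 21, 20, 26]

Pointers start at i = 1, j = 6.
i ends at 1, j ends at 0: the pointers have crossed (j < i), so scanning stops.

j = 0, so swapping arr[0] with arr[j] leaves the pivot at position 0: [8, 17, 9, 9, 21, 20, 26]
Pivot position: 0

After partitioning with pivot 8, the array becomes [8, 17, 9, 9, 21, 20, 26]. The pivot is placed at index 0. All elements to the left of the pivot are <= 8, and all elements to the right are > 8.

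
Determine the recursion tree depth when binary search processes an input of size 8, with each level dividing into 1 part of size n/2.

For divide and conquer with division factor 2:

Problem sizes at each level:
Level 0: 8
Level 1: 4
Level 2: 2
Level 3: 1

The root is level 0 and the size-1 base case is level 3 (the tree spans levels 0 through 3, i.e. 4 levels counting the root), so the depth is the number of divisions: log_2(8) = 3

The recursion tree depth is log_2(8) = 3. At each level, the problem size is divided by 2, so it takes 3 divisions to reduce to a base case of size 1. The algorithm makes 1 recursive call at each level.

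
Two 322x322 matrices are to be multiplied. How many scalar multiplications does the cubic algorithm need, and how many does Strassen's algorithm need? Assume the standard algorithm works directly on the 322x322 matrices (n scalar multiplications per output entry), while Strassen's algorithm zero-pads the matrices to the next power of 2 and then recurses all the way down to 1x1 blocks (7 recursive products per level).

Matrix multiplication for 322x322 matrices:

Strassen's algorithm requires power-of-2 dimensions. Pad 322x322 to 512x512 (next power of 2).

Standard algorithm: 322^3 = 33386248 multiplications
Strassen's algorithm: 7^(log2(512)) = 7^9 = 40353607 multiplications
Difference: 33386248 - 40353607 = -6967359 (Strassen uses MORE here due to padding overhead — for small or just-over-power-of-2 n, padding can outweigh the per-level savings)

Standard: 33386248 multiplications (322^3). Strassen: 40353607 multiplications (7^9, after padding to 512x512). Strassen reduces 8 recursive multiplications to 7 at each level.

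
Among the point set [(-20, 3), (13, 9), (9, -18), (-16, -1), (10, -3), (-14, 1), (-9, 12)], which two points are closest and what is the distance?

Computing all pairwise distances among 7 points:

d((-20, 3), (13, 9)) = 33.541
d((-20, 3), (9, -18)) = 35.805
d((-20, 3), (-16, -1)) = 5.6569
d((-20, 3), (10, -3)) = 30.5941
d((-20, 3), (-14, 1)) = 6.3246
d((-20, 3), (-9, 12)) = 14.2127
d((13, 9), (9, -18)) = 27.2947
d((13, 9), (-16, -1)) = 30.6757
d((13, 9), (10, -3)) = 12.3693
d((13, 9), (-14, 1)) = 28.1603
d((13, 9), (-9, 12)) = 22.2036
d((9, -18), (-16, -1)) = 30.2324
d((9, -18), (10, -3)) = 15.0333
d((9, -18), (-14, 1)) = 29.8329
d((9, -18), (-9, 12)) = 34.9857
d((-16, -1), (10, -3)) = 26.0768
d((-16, -1), (-14, 1)) = 2.8284 <-- minimum
d((-16, -1), (-9, 12)) = 14.7648
d((10, -3), (-14, 1)) = 24.3311
d((10, -3), (-9, 12)) = 24.2074
d((-14, 1), (-9, 12)) = 12.083

Closest pair: (-16, -1) and (-14, 1) with distance 2.8284

The closest pair is (-16, -1) and (-14, 1) with Euclidean distance 2.8284. For 7 points, brute-force pairwise comparison is shown above. For large n, the divide-and-conquer algorithm (sort by x, recurse on halves, check the dividing strip) achieves O(n log n).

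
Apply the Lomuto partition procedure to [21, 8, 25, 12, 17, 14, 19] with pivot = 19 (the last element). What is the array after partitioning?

Lomuto partition with pivot = 19:

Initial array: [21, 8, 25, 12, 17, 14, 19]

arr[0]=21 > 19: no swap
arr[1]=8 <= 19: swap with position 0, array becomes [8, 21, 25, 12, 17, 14, 19]
arr[2]=25 > 19: no swap
arr[3]=12 <= 19: swap with position 1, array becomes [8, 12, 25, 21, 17, 14, 19]
arr[4]=17 <= 19: swap with position 2, array becomes [8, 12, 17, 21, 25, 14, 19]
arr[5]=14 <= 19: swap with position 3, array becomes [8, 12, 17, 14, 25, 21, 19]

Place pivot at position 4: [8, 12, 17, 14, 19, 21, 25]
Pivot position: 4

After partitioning with pivot 19, the array becomes [8, 12, 17, 14, 19, 21, 25]. The pivot is placed at index 4. All elements to the left of the pivot are <= 19, and all elements to the right are > 19.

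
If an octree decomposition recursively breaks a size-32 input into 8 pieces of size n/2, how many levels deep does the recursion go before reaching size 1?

For divide and conquer with division factor 2:

Problem sizes at each level:
Level 0: 32
Level 1: 16
Level 2: 8
Level 3: 4
Level 4: 2
Level 5: 1

The root is level 0 and the size-1 base case is level 5 (the tree spans levels 0 through 5, i.e. 6 levels counting the root), so the depth is the number of divisions: log_2(32) = 5

The recursion tree depth is log_2(32) = 5. At each level, the problem size is divided by 2, so it takes 5 divisions to reduce to a base case of size 1. The algorithm makes 8 recursive calls at each level.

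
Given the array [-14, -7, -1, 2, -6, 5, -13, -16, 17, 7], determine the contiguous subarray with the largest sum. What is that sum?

Using Kadane's algorithm on [-14, -7, -1, 2, -6, 5, -13, -16, 17, 7]:

Scanning through the array:
Position 1 (value -7): max_ending_here = -7, max_so_far = -7
Position 2 (value -1): max_ending_here = -1, max_so_far = -1
Position 3 (value 2): max_ending_here = 2, max_so_far = 2
Position 4 (value -6): max_ending_here = -4, max_so_far = 2
Position 5 (value 5): max_ending_here = 5, max_so_far = 5
Position 6 (value -13): max_ending_here = -8, max_so_far = 5
Position 7 (value -16): max_ending_here = -16, max_so_far = 5
Position 8 (value 17): max_ending_here = 17, max_so_far = 17
Position 9 (value 7): max_ending_here = 24, max_so_far = 24

Maximum subarray: [17, 7]
Maximum sum: 24

The maximum subarray is [17, 7] with sum 24. This subarray runs from index 8 to index 9.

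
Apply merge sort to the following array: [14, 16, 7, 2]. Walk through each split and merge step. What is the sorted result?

Merge sort trace:

Split: [14, 16, 7, 2] -> [14, 16] and [7, 2]
  Split: [14, 16] -> [14] and [16]
  Merge: [14] + [16] -> [14, 16]
  Split: [7, 2] -> [7] and [2]
  Merge: [7] + [2] -> [2, 7]
Merge: [14, 16] + [2, 7] -> [2, 7, 14, 16]

Final sorted array: [2, 7, 14, 16]

The merge sort proceeds by recursively splitting the array and merging sorted halves.
After all merges, the sorted array is [2, 7, 14, 16].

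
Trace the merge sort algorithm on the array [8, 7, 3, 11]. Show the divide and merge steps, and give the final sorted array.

Merge sort trace:

Split: [8, 7, 3, 11] -> [8, 7] and [3, 11]
  Split: [8, 7] -> [8] and [7]
  Merge: [8] + [7] -> [7, 8]
  Split: [3, 11] -> [3] and [11]
  Merge: [3] + [11] -> [3, 11]
Merge: [7, 8] + [3, 11] -> [3, 7, 8, 11]

Final sorted array: [3, 7, 8, 11]

The merge sort proceeds by recursively splitting the array and merging sorted halves.
After all merges, the sorted array is [3, 7, 8, 11].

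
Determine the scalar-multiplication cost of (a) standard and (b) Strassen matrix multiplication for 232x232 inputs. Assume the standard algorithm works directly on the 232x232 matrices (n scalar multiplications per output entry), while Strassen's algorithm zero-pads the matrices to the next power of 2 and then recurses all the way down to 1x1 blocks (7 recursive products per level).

Matrix multiplication for 232x232 matrices:

Strassen's algorithm requires power-of-2 dimensions. Pad 232x232 to 256x256 (next power of 2).

Standard algorithm: 232^3 = 12487168 multiplications
Strassen's algorithm: 7^(log2(256)) = 7^8 = 5764801 multiplications
Savings: 12487168 - 5764801 = 6722367 multiplications

Standard: 12487168 multiplications (232^3). Strassen: 5764801 multiplications (7^8, after padding to 256x256). Strassen reduces 8 recursive multiplications to 7 at each level.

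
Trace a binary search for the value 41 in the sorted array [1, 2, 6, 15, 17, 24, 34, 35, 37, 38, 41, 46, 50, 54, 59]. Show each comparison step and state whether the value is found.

Binary search for 41 in [1, 2, 6, 15, 17, 24, 34, 35, 37, 38, 41, 46, 50, 54, 59]:

lo=0, hi=14, mid=7, arr[mid]=35 -> 35 < 41, search right half
lo=8, hi=14, mid=11, arr[mid]=46 -> 46 > 41, search left half
lo=8, hi=10, mid=9, arr[mid]=38 -> 38 < 41, search right half
lo=10, hi=10, mid=10, arr[mid]=41 -> Found target at index 10!

Binary search finds 41 at index 10 after 4 comparisons. The search repeatedly halves the search space by comparing with the middle element.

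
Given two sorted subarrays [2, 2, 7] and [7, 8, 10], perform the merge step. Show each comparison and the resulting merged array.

Merging process:

Compare 2 vs 7: take 2 from left. Merged: [2]
Compare 2 vs 7: take 2 from left. Merged: [2, 2]
Compare 7 vs 7: take 7 from left. Merged: [2, 2, 7]
Append remaining from right: [7, 8, 10]. Merged: [2, 2, 7, 7, 8, 10]

Final merged array: [2, 2, 7, 7, 8, 10]
Total comparisons: 3

The merged array is [2, 2, 7, 7, 8, 10], requiring 3 comparisons. The merge step runs in O(n) time where n is the total number of elements.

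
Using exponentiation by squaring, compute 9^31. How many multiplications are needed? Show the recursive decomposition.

Computing 9^31 by squaring (build up from 9^1; each line after the first costs one multiplication):

9^1 = 9
9^2 = (9^1)^2 = 9^2 = 81
9^3 = 9 * 9^2 = 9 * 81 = 729
9^6 = (9^3)^2 = 729^2 = 531441
9^7 = 9 * 9^6 = 9 * 531441 = 4782969
9^14 = (9^7)^2 = 4782969^2 = 22876792454961
9^15 = 9 * 9^14 = 9 * 22876792454961 = 205891132094649
9^30 = (9^15)^2 = 205891132094649^2 = 42391158275216203514294433201
9^31 = 9 * 9^30 = 9 * 42391158275216203514294433201 = 381520424476945831628649898809

Result: 381520424476945831628649898809
Multiplications needed: 8 (8 lines after 9^1)

9^31 = 381520424476945831628649898809. Using exponentiation by squaring, this requires 8 multiplications. The key idea: if the exponent is even, square the half-power; if odd, multiply by the base once.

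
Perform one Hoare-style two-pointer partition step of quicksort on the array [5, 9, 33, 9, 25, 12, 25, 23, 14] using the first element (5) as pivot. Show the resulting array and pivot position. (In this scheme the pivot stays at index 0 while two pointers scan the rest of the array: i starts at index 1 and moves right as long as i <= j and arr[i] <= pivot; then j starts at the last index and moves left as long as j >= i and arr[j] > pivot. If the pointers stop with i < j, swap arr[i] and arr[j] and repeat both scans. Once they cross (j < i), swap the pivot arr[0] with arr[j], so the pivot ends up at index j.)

Hoare-style two-pointer partition with pivot = 5:

Initial array: [5, 9, 33, 9, 25, 12, 25, 23, 14]

Pointers start at i = 1, j = 8.
i ends at 1, j ends at 0: the pointers have crossed (j < i), so scanning stops.

j = 0, so swapping arr[0] with arr[j] leaves the pivot at position 0: [5, 9, 33, 9, 25, 12, 25, 23, 14]
Pivot position: 0

After partitioning with pivot 5, the array becomes [5, 9, 33, 9, 25, 12, 25, 23, 14]. The pivot is placed at index 0. All elements to the left of the pivot are <= 5, and all elements to the right are > 5.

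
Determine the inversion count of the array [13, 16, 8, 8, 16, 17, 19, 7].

Finding inversions in [13, 16, 8, 8, 16, 17, 19, 7]:

(0, 2): arr[0]=13 > arr[2]=8
(0, 3): arr[0]=13 > arr[3]=8
(0, 7): arr[0]=13 > arr[7]=7
(1, 2): arr[1]=16 > arr[2]=8
(1, 3): arr[1]=16 > arr[3]=8
(1, 7): arr[1]=16 > arr[7]=7
(2, 7): arr[2]=8 > arr[7]=7
(3, 7): arr[3]=8 > arr[7]=7
(4, 7): arr[4]=16 > arr[7]=7
(5, 7): arr[5]=17 > arr[7]=7
(6, 7): arr[6]=19 > arr[7]=7

Total inversions: 11

The array has 11 inversion(s): (0,2), (0,3), (0,7), (1,2), (1,3), (1,7), (2,7), (3,7), (4,7), (5,7), (6,7). Each pair (i,j) satisfies i < j and arr[i] > arr[j].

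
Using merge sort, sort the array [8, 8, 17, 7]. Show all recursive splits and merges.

Merge sort trace:

Split: [8, 8, 17, 7] -> [8, 8] and [17, 7]
  Split: [8, 8] -> [8] and [8]
  Merge: [8] + [8] -> [8, 8]
  Split: [17, 7] -> [17] and [7]
  Merge: [17] + [7] -> [7, 17]
Merge: [8, 8] + [7, 17] -> [7, 8, 8, 17]

Final sorted array: [7, 8, 8, 17]

The merge sort proceeds by recursively splitting the array and merging sorted halves.
After all merges, the sorted array is [7, 8, 8, 17].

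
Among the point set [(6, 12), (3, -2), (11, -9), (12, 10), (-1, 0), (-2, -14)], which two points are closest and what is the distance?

Computing all pairwise distances among 6 points:

d((6, 12), (3, -2)) = 14.3178
d((6, 12), (11, -9)) = 21.587
d((6, 12), (12, 10)) = 6.3246
d((6, 12), (-1, 0)) = 13.8924
d((6, 12), (-2, -14)) = 27.2029
d((3, -2), (11, -9)) = 10.6301
d((3, -2), (12, 10)) = 15.0
d((3, -2), (-1, 0)) = 4.4721 <-- minimum
d((3, -2), (-2, -14)) = 13.0
d((11, -9), (12, 10)) = 19.0263
d((11, -9), (-1, 0)) = 15.0
d((11, -9), (-2, -14)) = 13.9284
d((12, 10), (-1, 0)) = 16.4012
d((12, 10), (-2, -14)) = 27.7849
d((-1, 0), (-2, -14)) = 14.0357

Closest pair: (3, -2) and (-1, 0) with distance 4.4721

The closest pair is (3, -2) and (-1, 0) with Euclidean distance 4.4721. For 6 points, brute-force pairwise comparison is shown above. For large n, the divide-and-conquer algorithm (sort by x, recurse on halves, check the dividing strip) achieves O(n log n).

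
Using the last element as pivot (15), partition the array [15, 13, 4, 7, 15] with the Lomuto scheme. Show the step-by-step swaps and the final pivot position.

Lomuto partition with pivot = 15:

Initial array: [15, 13, 4, 7, 15]

arr[0]=15 <= 15: swap with position 0, array becomes [15, 13, 4, 7, 15]
arr[1]=13 <= 15: swap with position 1, array becomes [15, 13, 4, 7, 15]
arr[2]=4 <= 15: swap with position 2, array becomes [15, 13, 4, 7, 15]
arr[3]=7 <= 15: swap with position 3, array becomes [15, 13, 4, 7, 15]

Place pivot at position 4: [15, 13, 4, 7, 15]
Pivot position: 4

After partitioning with pivot 15, the array becomes [15, 13, 4, 7, 15]. The pivot is placed at index 4. All elements to the left of the pivot are <= 15, and all elements to the right are > 15.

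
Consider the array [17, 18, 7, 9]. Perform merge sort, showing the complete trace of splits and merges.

Merge sort trace:

Split: [17, 18, 7, 9] -> [17, 18] and [7, 9]
  Split: [17, 18] -> [17] and [18]
  Merge: [17] + [18] -> [17, 18]
  Split: [7, 9] -> [7] and [9]
  Merge: [7] + [9] -> [7, 9]
Merge: [17, 18] + [7, 9] -> [7, 9, 17, 18]

Final sorted array: [7, 9, 17, 18]

The merge sort proceeds by recursively splitting the array and merging sorted halves.
After all merges, the sorted array is [7, 9, 17, 18].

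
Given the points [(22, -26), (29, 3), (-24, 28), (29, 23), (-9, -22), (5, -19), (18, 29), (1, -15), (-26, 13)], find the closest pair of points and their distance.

Computing all pairwise distances among 9 points:

d((22, -26), (29, 3)) = 29.8329
d((22, -26), (-24, 28)) = 70.9366
d((22, -26), (29, 23)) = 49.4975
d((22, -26), (-9, -22)) = 31.257
d((22, -26), (5, -19)) = 18.3848
d((22, -26), (18, 29)) = 55.1453
d((22, -26), (1, -15)) = 23.7065
d((22, -26), (-26, 13)) = 61.8466
d((29, 3), (-24, 28)) = 58.6003
d((29, 3), (29, 23)) = 20.0
d((29, 3), (-9, -22)) = 45.4863
d((29, 3), (5, -19)) = 32.5576
d((29, 3), (18, 29)) = 28.2312
d((29, 3), (1, -15)) = 33.2866
d((29, 3), (-26, 13)) = 55.9017
d((-24, 28), (29, 23)) = 53.2353
d((-24, 28), (-9, -22)) = 52.2015
d((-24, 28), (5, -19)) = 55.2268
d((-24, 28), (18, 29)) = 42.0119
d((-24, 28), (1, -15)) = 49.7393
d((-24, 28), (-26, 13)) = 15.1327
d((29, 23), (-9, -22)) = 58.8982
d((29, 23), (5, -19)) = 48.3735
d((29, 23), (18, 29)) = 12.53
d((29, 23), (1, -15)) = 47.2017
d((29, 23), (-26, 13)) = 55.9017
d((-9, -22), (5, -19)) = 14.3178
d((-9, -22), (18, 29)) = 57.7062
d((-9, -22), (1, -15)) = 12.2066
d((-9, -22), (-26, 13)) = 38.9102
d((5, -19), (18, 29)) = 49.7293
d((5, -19), (1, -15)) = 5.6569 <-- minimum
d((5, -19), (-26, 13)) = 44.5533
d((18, 29), (1, -15)) = 47.1699
d((18, 29), (-26, 13)) = 46.8188
d((1, -15), (-26, 13)) = 38.8973

Closest pair: (5, -19) and (1, -15) with distance 5.6569

The closest pair is (5, -19) and (1, -15) with Euclidean distance 5.6569. For 9 points, brute-force pairwise comparison is shown above. For large n, the divide-and-conquer algorithm (sort by x, recurse on halves, check the dividing strip) achieves O(n log n).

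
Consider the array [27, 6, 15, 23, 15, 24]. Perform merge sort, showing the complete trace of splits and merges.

Merge sort trace:

Split: [27, 6, 15, 23, 15, 24] -> [27, 6, 15] and [23, 15, 24]
  Split: [27, 6, 15] -> [27] and [6, 15]
    Split: [6, 15] -> [6] and [15]
    Merge: [6] + [15] -> [6, 15]
  Merge: [27] + [6, 15] -> [6, 15, 27]
  Split: [23, 15, 24] -> [23] and [15, 24]
    Split: [15, 24] -> [15] and [24]
    Merge: [15] + [24] -> [15, 24]
  Merge: [23] + [15, 24] -> [15, 23, 24]
Merge: [6, 15, 27] + [15, 23, 24] -> [6, 15, 15, 23, 24, 27]

Final sorted array: [6, 15, 15, 23, 24, 27]

The merge sort proceeds by recursively splitting the array and merging sorted halves.
After all merges, the sorted array is [6, 15, 15, 23, 24, 27].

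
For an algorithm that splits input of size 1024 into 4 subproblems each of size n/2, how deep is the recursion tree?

For divide and conquer with division factor 2:

Problem sizes at each level:
Level 0: 1024
Level 1: 512
Level 2: 256
Level 3: 128
Level 4: 64
Level 5: 32
Level 6: 16
Level 7: 8
Level 8: 4
Level 9: 2
Level 10: 1

The root is level 0 and the size-1 base case is level 10 (the tree spans levels 0 through 10, i.e. 11 levels counting the root), so the depth is the number of divisions: log_2(1024) = 10

The recursion tree depth is log_2(1024) = 10. At each level, the problem size is divided by 2, so it takes 10 divisions to reduce to a base case of size 1. The algorithm makes 4 recursive calls at each level.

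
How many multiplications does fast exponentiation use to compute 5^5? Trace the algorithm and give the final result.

Computing 5^5 by squaring (build up from 5^1; each line after the first costs one multiplication):

5^1 = 5
5^2 = (5^1)^2 = 5^2 = 25
5^4 = (5^2)^2 = 25^2 = 625
5^5 = 5 * 5^4 = 5 * 625 = 3125

Result: 3125
Multiplications needed: 3 (3 lines after 5^1)

5^5 = 3125. Using exponentiation by squaring, this requires 3 multiplications. The key idea: if the exponent is even, square the half-power; if odd, multiply by the base once.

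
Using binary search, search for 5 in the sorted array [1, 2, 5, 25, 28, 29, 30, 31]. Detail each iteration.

Binary search for 5 in [1, 2, 5, 25, 28, 29, 30, 31]:

lo=0, hi=7, mid=3, arr[mid]=25 -> 25 > 5, search left half
lo=0, hi=2, mid=1, arr[mid]=2 -> 2 < 5, search right half
lo=2, hi=2, mid=2, arr[mid]=5 -> Found target at index 2!

Binary search finds 5 at index 2 after 3 comparisons. The search repeatedly halves the search space by comparing with the middle element.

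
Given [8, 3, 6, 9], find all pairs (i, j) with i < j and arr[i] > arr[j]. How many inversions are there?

Finding inversions in [8, 3, 6, 9]:

(0, 1): arr[0]=8 > arr[1]=3
(0, 2): arr[0]=8 > arr[2]=6

Total inversions: 2

The array has 2 inversion(s): (0,1), (0,2). Each pair (i,j) satisfies i < j and arr[i] > arr[j].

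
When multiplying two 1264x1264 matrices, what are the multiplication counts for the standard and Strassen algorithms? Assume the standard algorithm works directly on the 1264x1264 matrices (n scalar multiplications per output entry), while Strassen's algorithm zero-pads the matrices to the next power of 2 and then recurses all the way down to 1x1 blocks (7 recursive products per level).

Matrix multiplication for 1264x1264 matrices:

Strassen's algorithm requires power-of-2 dimensions. Pad 1264x1264 to 2048x2048 (next power of 2).

Standard algorithm: 1264^3 = 2019487744 multiplications
Strassen's algorithm: 7^(log2(2048)) = 7^11 = 1977326743 multiplications
Savings: 2019487744 - 1977326743 = 42161001 multiplications

Standard: 2019487744 multiplications (1264^3). Strassen: 1977326743 multiplications (7^11, after padding to 2048x2048). Strassen reduces 8 recursive multiplications to 7 at each level.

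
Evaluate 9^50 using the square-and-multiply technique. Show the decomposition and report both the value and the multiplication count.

Computing 9^50 by squaring (build up from 9^1; each line after the first costs one multiplication):

9^1 = 9
9^2 = (9^1)^2 = 9^2 = 81
9^3 = 9 * 9^2 = 9 * 81 = 729
9^6 = (9^3)^2 = 729^2 = 531441
9^12 = (9^6)^2 = 531441^2 = 282429536481
9^24 = (9^12)^2 = 282429536481^2 = 79766443076872509863361
9^25 = 9 * 9^24 = 9 * 79766443076872509863361 = 717897987691852588770249
9^50 = (9^25)^2 = 717897987691852588770249^2 = 515377520732011331036461129765621272702107522001

Result: 515377520732011331036461129765621272702107522001
Multiplications needed: 7 (7 lines after 9^1)

9^50 = 515377520732011331036461129765621272702107522001. Using exponentiation by squaring, this requires 7 multiplications. The key idea: if the exponent is even, square the half-power; if odd, multiply by the base once.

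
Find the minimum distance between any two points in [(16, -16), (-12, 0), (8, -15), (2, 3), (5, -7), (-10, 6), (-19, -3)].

Computing all pairwise distances among 7 points:

d((16, -16), (-12, 0)) = 32.249
d((16, -16), (8, -15)) = 8.0623
d((16, -16), (2, 3)) = 23.6008
d((16, -16), (5, -7)) = 14.2127
d((16, -16), (-10, 6)) = 34.0588
d((16, -16), (-19, -3)) = 37.3363
d((-12, 0), (8, -15)) = 25.0
d((-12, 0), (2, 3)) = 14.3178
d((-12, 0), (5, -7)) = 18.3848
d((-12, 0), (-10, 6)) = 6.3246 <-- minimum
d((-12, 0), (-19, -3)) = 7.6158
d((8, -15), (2, 3)) = 18.9737
d((8, -15), (5, -7)) = 8.544
d((8, -15), (-10, 6)) = 27.6586
d((8, -15), (-19, -3)) = 29.5466
d((2, 3), (5, -7)) = 10.4403
d((2, 3), (-10, 6)) = 12.3693
d((2, 3), (-19, -3)) = 21.8403
d((5, -7), (-10, 6)) = 19.8494
d((5, -7), (-19, -3)) = 24.3311
d((-10, 6), (-19, -3)) = 12.7279

Closest pair: (-12, 0) and (-10, 6) with distance 6.3246

The closest pair is (-12, 0) and (-10, 6) with Euclidean distance 6.3246. For 7 points, brute-force pairwise comparison is shown above. For large n, the divide-and-conquer algorithm (sort by x, recurse on halves, check the dividing strip) achieves O(n log n).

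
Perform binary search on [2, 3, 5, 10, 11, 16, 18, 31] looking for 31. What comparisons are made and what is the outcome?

Binary search for 31 in [2, 3, 5, 10, 11, 16, 18, 31]:

lo=0, hi=7, mid=3, arr[mid]=10 -> 10 < 31, search right half
lo=4, hi=7, mid=5, arr[mid]=16 -> 16 < 31, search right half
lo=6, hi=7, mid=6, arr[mid]=18 -> 18 < 31, search right half
lo=7, hi=7, mid=7, arr[mid]=31 -> Found target at index 7!

Binary search finds 31 at index 7 after 4 comparisons. The search repeatedly halves the search space by comparing with the middle element.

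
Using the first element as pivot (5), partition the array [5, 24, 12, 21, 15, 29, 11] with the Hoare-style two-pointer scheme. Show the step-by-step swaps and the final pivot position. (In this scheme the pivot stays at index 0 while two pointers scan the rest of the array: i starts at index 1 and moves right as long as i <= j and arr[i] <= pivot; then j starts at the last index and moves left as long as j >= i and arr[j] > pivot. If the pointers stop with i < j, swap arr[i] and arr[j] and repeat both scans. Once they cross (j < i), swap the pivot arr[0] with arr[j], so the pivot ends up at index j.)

Hoare-style two-pointer partition with pivot = 5:

Initial array: [5, 24, 12, 21, 15, 29, 11]

Pointers start at i = 1, j = 6.
i ends at 1, j ends at 0: the pointers have crossed (j < i), so scanning stops.

j = 0, so swapping arr[0] with arr[j] leaves the pivot at position 0: [5, 24, 12, 21, 15, 29, 11]
Pivot position: 0

After partitioning with pivot 5, the array becomes [5, 24, 12, 21, 15, 29, 11]. The pivot is placed at index 0. All elements to the left of the pivot are <= 5, and all elements to the right are > 5.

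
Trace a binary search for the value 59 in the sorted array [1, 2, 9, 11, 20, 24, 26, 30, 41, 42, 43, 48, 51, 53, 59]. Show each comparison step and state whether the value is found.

Binary search for 59 in [1, 2, 9, 11, 20, 24, 26, 30, 41, 42, 43, 48, 51, 53, 59]:

lo=0, hi=14, mid=7, arr[mid]=30 -> 30 < 59, search right half
lo=8, hi=14, mid=11, arr[mid]=48 -> 48 < 59, search right half
lo=12, hi=14, mid=13, arr[mid]=53 -> 53 < 59, search right half
lo=14, hi=14, mid=14, arr[mid]=59 -> Found target at index 14!

Binary search finds 59 at index 14 after 4 comparisons. The search repeatedly halves the search space by comparing with the middle element.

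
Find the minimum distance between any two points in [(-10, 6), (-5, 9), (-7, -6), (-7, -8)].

Computing all pairwise distances among 4 points:

d((-10, 6), (-5, 9)) = 5.831
d((-10, 6), (-7, -6)) = 12.3693
d((-10, 6), (-7, -8)) = 14.3178
d((-5, 9), (-7, -6)) = 15.1327
d((-5, 9), (-7, -8)) = 17.1172
d((-7, -6), (-7, -8)) = 2.0 <-- minimum

Closest pair: (-7, -6) and (-7, -8) with distance 2.0

The closest pair is (-7, -6) and (-7, -8) with Euclidean distance 2.0. For 4 points, brute-force pairwise comparison is shown above. For large n, the divide-and-conquer algorithm (sort by x, recurse on halves, check the dividing strip) achieves O(n log n).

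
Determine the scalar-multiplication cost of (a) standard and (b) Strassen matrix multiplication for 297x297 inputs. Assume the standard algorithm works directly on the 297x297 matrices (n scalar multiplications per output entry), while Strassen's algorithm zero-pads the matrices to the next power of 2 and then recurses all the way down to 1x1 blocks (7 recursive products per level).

Matrix multiplication for 297x297 matrices:

Strassen's algorithm requires power-of-2 dimensions. Pad 297x297 to 512x512 (next power of 2).

Standard algorithm: 297^3 = 26198073 multiplications
Strassen's algorithm: 7^(log2(512)) = 7^9 = 40353607 multiplications
Difference: 26198073 - 40353607 = -14155534 (Strassen uses MORE here due to padding overhead — for small or just-over-power-of-2 n, padding can outweigh the per-level savings)

Standard: 26198073 multiplications (297^3). Strassen: 40353607 multiplications (7^9, after padding to 512x512). Strassen reduces 8 recursive multiplications to 7 at each level.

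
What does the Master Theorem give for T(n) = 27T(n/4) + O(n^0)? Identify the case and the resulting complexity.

Master Theorem for T(n) = 27T(n/4) + O(n^0):

a = 27, b = 4, c = 0
log_b(a) = log_4(27) = 2.3774

Case 1: c = 0 < log_4(27) = 2.3774
T(n) = O(n^(log_4 27))

For T(n) = 27T(n/4) + O(n^0): log_4(27) = 2.3774. This is Case 1 of the Master Theorem (c < log_b(a), work dominated by leaves), giving O(n^(log_4 27)).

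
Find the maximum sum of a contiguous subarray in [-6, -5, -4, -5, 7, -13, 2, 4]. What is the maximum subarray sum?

Using Kadane's algorithm on [-6, -5, -4, -5, 7, -13, 2, 4]:

Scanning through the array:
Position 1 (value -5): max_ending_here = -5, max_so_far = -5
Position 2 (value -4): max_ending_here = -4, max_so_far = -4
Position 3 (value -5): max_ending_here = -5, max_so_far = -4
Position 4 (value 7): max_ending_here = 7, max_so_far = 7
Position 5 (value -13): max_ending_here = -6, max_so_far = 7
Position 6 (value 2): max_ending_here = 2, max_so_far = 7
Position 7 (value 4): max_ending_here = 6, max_so_far = 7

Maximum subarray: [7]
Maximum sum: 7

The maximum subarray is [7] with sum 7. This subarray runs from index 4 to index 4.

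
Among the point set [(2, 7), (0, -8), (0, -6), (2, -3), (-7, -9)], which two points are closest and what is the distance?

Computing all pairwise distances among 5 points:

d((2, 7), (0, -8)) = 15.1327
d((2, 7), (0, -6)) = 13.1529
d((2, 7), (2, -3)) = 10.0
d((2, 7), (-7, -9)) = 18.3576
d((0, -8), (0, -6)) = 2.0 <-- minimum
d((0, -8), (2, -3)) = 5.3852
d((0, -8), (-7, -9)) = 7.0711
d((0, -6), (2, -3)) = 3.6056
d((0, -6), (-7, -9)) = 7.6158
d((2, -3), (-7, -9)) = 10.8167

Closest pair: (0, -8) and (0, -6) with distance 2.0

The closest pair is (0, -8) and (0, -6) with Euclidean distance 2.0. For 5 points, brute-force pairwise comparison is shown above. For large n, the divide-and-conquer algorithm (sort by x, recurse on halves, check the dividing strip) achieves O(n log n).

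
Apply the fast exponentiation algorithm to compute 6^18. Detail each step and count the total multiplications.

Computing 6^18 by squaring (build up from 6^1; each line after the first costs one multiplication):

6^1 = 6
6^2 = (6^1)^2 = 6^2 = 36
6^4 = (6^2)^2 = 36^2 = 1296
6^8 = (6^4)^2 = 1296^2 = 1679616
6^9 = 6 * 6^8 = 6 * 1679616 = 10077696
6^18 = (6^9)^2 = 10077696^2 = 101559956668416

Result: 101559956668416
Multiplications needed: 5 (5 lines after 6^1)

6^18 = 101559956668416. Using exponentiation by squaring, this requires 5 multiplications. The key idea: if the exponent is even, square the half-power; if odd, multiply by the base once.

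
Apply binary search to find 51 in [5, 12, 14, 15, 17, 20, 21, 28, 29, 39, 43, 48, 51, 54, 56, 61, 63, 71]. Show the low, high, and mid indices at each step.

Binary search for 51 in [5, 12, 14, 15, 17, 20, 21, 28, 29, 39, 43, 48, 51, 54, 56, 61, 63, 71]:

lo=0, hi=17, mid=8, arr[mid]=29 -> 29 < 51, search right half
lo=9, hi=17, mid=13, arr[mid]=54 -> 54 > 51, search left half
lo=9, hi=12, mid=10, arr[mid]=43 -> 43 < 51, search right half
lo=11, hi=12, mid=11, arr[mid]=48 -> 48 < 51, search right half
lo=12, hi=12, mid=12, arr[mid]=51 -> Found target at index 12!

Binary search finds 51 at index 12 after 5 comparisons. The search repeatedly halves the search space by comparing with the middle element.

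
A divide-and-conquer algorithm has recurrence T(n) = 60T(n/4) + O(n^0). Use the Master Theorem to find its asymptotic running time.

Master Theorem for T(n) = 60T(n/4) + O(n^0):

a = 60, b = 4, c = 0
log_b(a) = log_4(60) = 2.9534

Case 1: c = 0 < log_4(60) = 2.9534
T(n) = O(n^(log_4 60))

For T(n) = 60T(n/4) + O(n^0): log_4(60) = 2.9534. This is Case 1 of the Master Theorem (c < log_b(a), work dominated by leaves), giving O(n^(log_4 60)).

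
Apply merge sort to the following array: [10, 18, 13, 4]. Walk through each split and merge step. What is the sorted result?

Merge sort trace:

Split: [10, 18, 13, 4] -> [10, 18] and [13, 4]
  Split: [10, 18] -> [10] and [18]
  Merge: [10] + [18] -> [10, 18]
  Split: [13, 4] -> [13] and [4]
  Merge: [13] + [4] -> [4, 13]
Merge: [10, 18] + [4, 13] -> [4, 10, 13, 18]

Final sorted array: [4, 10, 13, 18]

The merge sort proceeds by recursively splitting the array and merging sorted halves.
After all merges, the sorted array is [4, 10, 13, 18].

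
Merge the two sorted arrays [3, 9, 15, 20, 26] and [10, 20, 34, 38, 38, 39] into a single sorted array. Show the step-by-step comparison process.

Merging process:

Compare 3 vs 10: take 3 from left. Merged: [3]
Compare 9 vs 10: take 9 from left. Merged: [3, 9]
Compare 15 vs 10: take 10 from right. Merged: [3, 9, 10]
Compare 15 vs 20: take 15 from left. Merged: [3, 9, 10, 15]
Compare 20 vs 20: take 20 from left. Merged: [3, 9, 10, 15, 20]
Compare 26 vs 20: take 20 from right. Merged: [3, 9, 10, 15, 20, 20]
Compare 26 vs 34: take 26 from left. Merged: [3, 9, 10, 15, 20, 20, 26]
Append remaining from right: [34, 38, 38, 39]. Merged: [3, 9, 10, 15, 20, 20, 26, 34, 38, 38, 39]

Final merged array: [3, 9, 10, 15, 20, 20, 26, 34, 38, 38, 39]
Total comparisons: 7

The merged array is [3, 9, 10, 15, 20, 20, 26, 34, 38, 38, 39], requiring 7 comparisons. The merge step runs in O(n) time where n is the total number of elements.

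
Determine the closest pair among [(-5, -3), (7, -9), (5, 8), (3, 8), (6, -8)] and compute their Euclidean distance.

Computing all pairwise distances among 5 points:

d((-5, -3), (7, -9)) = 13.4164
d((-5, -3), (5, 8)) = 14.8661
d((-5, -3), (3, 8)) = 13.6015
d((-5, -3), (6, -8)) = 12.083
d((7, -9), (5, 8)) = 17.1172
d((7, -9), (3, 8)) = 17.4642
d((7, -9), (6, -8)) = 1.4142 <-- minimum
d((5, 8), (3, 8)) = 2.0
d((5, 8), (6, -8)) = 16.0312
d((3, 8), (6, -8)) = 16.2788

Closest pair: (7, -9) and (6, -8) with distance 1.4142

The closest pair is (7, -9) and (6, -8) with Euclidean distance 1.4142. For 5 points, brute-force pairwise comparison is shown above. For large n, the divide-and-conquer algorithm (sort by x, recurse on halves, check the dividing strip) achieves O(n log n).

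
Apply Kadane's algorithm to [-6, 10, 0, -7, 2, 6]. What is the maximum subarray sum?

Using Kadane's algorithm on [-6, 10, 0, -7, 2, 6]:

Scanning through the array:
Position 1 (value 10): max_ending_here = 10, max_so_far = 10
Position 2 (value 0): max_ending_here = 10, max_so_far = 10
Position 3 (value -7): max_ending_here = 3, max_so_far = 10
Position 4 (value 2): max_ending_here = 5, max_so_far = 10
Position 5 (value 6): max_ending_here = 11, max_so_far = 11

Maximum subarray: [10, 0, -7, 2, 6]
Maximum sum: 11

The maximum subarray is [10, 0, -7, 2, 6] with sum 11. This subarray runs from index 1 to index 5.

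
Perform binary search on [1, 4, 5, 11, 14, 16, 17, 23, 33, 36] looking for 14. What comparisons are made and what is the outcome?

Binary search for 14 in [1, 4, 5, 11, 14, 16, 17, 23, 33, 36]:

lo=0, hi=9, mid=4, arr[mid]=14 -> Found target at index 4!

Binary search finds 14 at index 4 after 1 comparisons. The search repeatedly halves the search space by comparing with the middle element.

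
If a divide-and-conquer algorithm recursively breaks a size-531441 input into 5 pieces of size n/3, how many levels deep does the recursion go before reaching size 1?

For divide and conquer with division factor 3:

Problem sizes at each level:
Level 0: 531441
Level 1: 177147
Level 2: 59049
Level 3: 19683
Level 4: 6561
Level 5: 2187
Level 6: 729
Level 7: 243
Level 8: 81
Level 9: 27
Level 10: 9
Level 11: 3
Level 12: 1

The root is level 0 and the size-1 base case is level 12 (the tree spans levels 0 through 12, i.e. 13 levels counting the root), so the depth is the number of divisions: log_3(531441) = 12

The recursion tree depth is log_3(531441) = 12. At each level, the problem size is divided by 3, so it takes 12 divisions to reduce to a base case of size 1. The algorithm makes 5 recursive calls at each level.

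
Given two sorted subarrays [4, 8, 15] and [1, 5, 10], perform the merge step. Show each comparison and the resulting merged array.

Merging process:

Compare 4 vs 1: take 1 from right. Merged: [1]
Compare 4 vs 5: take 4 from left. Merged: [1, 4]
Compare 8 vs 5: take 5 from right. Merged: [1, 4, 5]
Compare 8 vs 10: take 8 from left. Merged: [1, 4, 5, 8]
Compare 15 vs 10: take 10 from right. Merged: [1, 4, 5, 8, 10]
Append remaining from left: [15]. Merged: [1, 4, 5, 8, 10, 15]

Final merged array: [1, 4, 5, 8, 10, 15]
Total comparisons: 5

The merged array is [1, 4, 5, 8, 10, 15], requiring 5 comparisons. The merge step runs in O(n) time where n is the total number of elements.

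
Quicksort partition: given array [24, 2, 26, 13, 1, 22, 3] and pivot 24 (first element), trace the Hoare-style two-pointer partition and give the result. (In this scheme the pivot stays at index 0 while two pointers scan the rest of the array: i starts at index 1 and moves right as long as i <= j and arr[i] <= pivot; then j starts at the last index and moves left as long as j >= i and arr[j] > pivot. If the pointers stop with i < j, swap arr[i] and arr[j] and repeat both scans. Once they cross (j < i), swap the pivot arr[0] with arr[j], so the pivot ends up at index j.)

Hoare-style two-pointer partition with pivot = 24:

Initial array: [24, 2, 26, 13, 1, 22, 3]

Pointers start at i = 1, j = 6.
i stops at index 2 (arr[2]=26 > 24), j stops at index 6 (arr[6]=3 <= 24): swap arr[2] and arr[6], array becomes [24, 2, 3, 13, 1, 22, 26]
i ends at 6, j ends at 5: the pointers have crossed (j < i), so scanning stops.

Swap pivot arr[0] with arr[5] to place pivot at position 5: [22, 2, 3, 13, 1, 24, 26]
Pivot position: 5

After partitioning with pivot 24, the array becomes [22, 2, 3, 13, 1, 24, 26]. The pivot is placed at index 5. All elements to the left of the pivot are <= 24, and all elements to the right are > 24.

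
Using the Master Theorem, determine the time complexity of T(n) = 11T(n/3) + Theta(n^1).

Master Theorem for T(n) = 11T(n/3) + O(n^1):

a = 11, b = 3, c = 1
log_b(a) = log_3(11) = 2.1827

Case 1: c = 1 < log_3(11) = 2.1827
T(n) = O(n^(log_3 11))

For T(n) = 11T(n/3) + O(n^1): log_3(11) = 2.1827. This is Case 1 of the Master Theorem (c < log_b(a), work dominated by leaves), giving O(n^(log_3 11)).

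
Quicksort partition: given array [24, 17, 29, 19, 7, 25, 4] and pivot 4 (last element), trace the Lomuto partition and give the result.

Lomuto partition with pivot = 4:

Initial array: [24, 17, 29, 19, 7, 25, 4]

arr[0]=24 > 4: no swap
arr[1]=17 > 4: no swap
arr[2]=29 > 4: no swap
arr[3]=19 > 4: no swap
arr[4]=7 > 4: no swap
arr[5]=25 > 4: no swap

Place pivot at position 0: [4, 17, 29, 19, 7, 25, 24]
Pivot position: 0

After partitioning with pivot 4, the array becomes [4, 17, 29, 19, 7, 25, 24]. The pivot is placed at index 0. All elements to the left of the pivot are <= 4, and all elements to the right are > 4.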